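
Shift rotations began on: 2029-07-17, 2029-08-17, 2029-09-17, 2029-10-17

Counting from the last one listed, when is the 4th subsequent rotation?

Gaps: 31, 31, 30 days — not constant. Every event is on the 17th of the month.
Pattern: the 17th of each month.
Next: November 2029 → 2029-11-17.
December 2029: 2029-12-17.
January 2030: 2030-01-17.
February 2030: 2030-02-17.

2030-02-17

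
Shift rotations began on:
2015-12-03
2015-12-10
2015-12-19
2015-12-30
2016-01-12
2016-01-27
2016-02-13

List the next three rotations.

Intervals are 7, 9, 11, 13, 15, 17 days — an arithmetic progression with common difference 2.
Next gap: 19 days. 2016-02-13 + 19 days = 2016-03-03.
Next gap: 21 days. 2016-03-03 + 21 days = 2016-03-24.
Next gap: 23 days. 2016-03-24 + 23 days = 2016-04-16.

2016-03-03, 2016-03-24, 2016-04-16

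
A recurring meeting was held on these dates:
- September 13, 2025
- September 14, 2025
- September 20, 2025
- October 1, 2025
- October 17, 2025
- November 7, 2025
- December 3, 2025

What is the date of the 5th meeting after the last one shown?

June 26, 2026

Gaps: 1, 6, 11, 16, 21, 26 days — each gap is 5 larger than the previous one.
Next gap: 31 days. December 3, 2025 + 31 days = January 3, 2026.
Next gap: 36 days. January 3, 2026 + 36 days = February 8, 2026.
Next gap: 41 days. February 8, 2026 + 41 days = March 21, 2026.
Next gap: 46 days. March 21, 2026 + 46 days = May 6, 2026.
Next gap: 51 days. May 6, 2026 + 51 days = June 26, 2026.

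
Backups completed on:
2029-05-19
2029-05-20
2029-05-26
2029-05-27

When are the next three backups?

Every event lands on a Saturday or Sunday (gaps cycle 1, 6, 1).
So the schedule is: every Saturday and Sunday.
The following Saturday is 2029-06-02.
The following Sunday is 2029-06-03.
Next Saturday: 2029-06-09.

2029-06-02, 2029-06-03, 2029-06-09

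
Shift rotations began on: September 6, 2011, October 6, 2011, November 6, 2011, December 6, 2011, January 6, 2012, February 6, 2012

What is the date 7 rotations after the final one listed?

September 6, 2012

Each date is the 6th; the gaps (30, 31, 30, 31, 31) track the month lengths.
The rule is the 6th of each month.
Next: March 2012 → March 6, 2012.
April 2012: April 6, 2012.
May 2012: May 6, 2012.
Next: June 2012 → June 6, 2012.
Next: July 2012 → July 6, 2012.
Next: August 2012 → August 6, 2012.
Next: September 2012 → September 6, 2012.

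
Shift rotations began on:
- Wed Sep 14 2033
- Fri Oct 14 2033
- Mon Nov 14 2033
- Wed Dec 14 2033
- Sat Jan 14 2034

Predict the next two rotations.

Each date is the 14th; the gaps (30, 31, 30, 31) track the month lengths.
The rule is the 14th of each month.
February 2034: Tue Feb 14 2034.
Next: March 2034 → Tue Mar 14 2034.

Tue Feb 14 2034, Tue Mar 14 2034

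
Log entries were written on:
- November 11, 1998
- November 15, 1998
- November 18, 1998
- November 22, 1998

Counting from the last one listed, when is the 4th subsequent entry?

December 6, 1998

The gap pattern 4, 3, 4 repeats every 2 events.
These are the Wednesdays and Sundays of each week.
The following Wednesday is November 25, 1998.
Next Sunday: November 29, 1998.
The following Wednesday is December 2, 1998.
The following Sunday is December 6, 1998.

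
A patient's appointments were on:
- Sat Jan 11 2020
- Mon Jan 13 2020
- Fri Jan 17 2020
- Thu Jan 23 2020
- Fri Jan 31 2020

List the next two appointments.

Intervals are 2, 4, 6, 8 days — an arithmetic progression with common difference 2.
Next gap: 10 days. Fri Jan 31 2020 + 10 days = Mon Feb 10 2020.
Next gap: 12 days. Mon Feb 10 2020 + 12 days = Sat Feb 22 2020.

Mon Feb 10 2020, Sat Feb 22 2020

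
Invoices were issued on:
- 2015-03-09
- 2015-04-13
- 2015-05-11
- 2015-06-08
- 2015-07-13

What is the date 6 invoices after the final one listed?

2016-01-11

All dates are Mondays, 35, 28, 28, 35 days apart.
Specifically, the 2nd Monday of each month.
August 2015 — 2nd Monday is 2015-08-10.
2nd Monday of September 2015: 2015-09-14.
2nd Monday of October 2015: 2015-10-12.
2nd Monday of November 2015: 2015-11-09.
2nd Monday of December 2015: 2015-12-14.
January 2016 — 2nd Monday is 2016-01-11.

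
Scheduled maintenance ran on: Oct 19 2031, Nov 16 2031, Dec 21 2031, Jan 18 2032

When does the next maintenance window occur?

These are Sundays at 28- or 35-day spacing (28, 35, 28).
The pattern: 3rd Sunday of the month.
February 2032 — 3rd Sunday is Feb 15 2032.

Feb 15 2032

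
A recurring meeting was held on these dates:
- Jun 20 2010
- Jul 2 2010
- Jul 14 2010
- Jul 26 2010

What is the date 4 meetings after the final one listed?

Every event comes 12 days after the last (12, 12, 12).
Jul 26 2010 + 12 days = Aug 7 2010.
Aug 7 2010 + 12 days = Aug 19 2010.
Aug 19 2010 + 12 days = Aug 31 2010.
Aug 31 2010 + 12 days = Sep 12 2010.

Sep 12 2010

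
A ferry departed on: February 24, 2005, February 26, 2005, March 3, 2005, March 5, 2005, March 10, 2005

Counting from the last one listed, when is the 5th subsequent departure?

March 26, 2005

The gap pattern 2, 5, 2, 5 repeats every 2 events.
These are the Thursdays and Saturdays of each week.
The following Saturday is March 12, 2005.
The following Thursday is March 17, 2005.
The following Saturday is March 19, 2005.
The following Thursday is March 24, 2005.
The following Saturday is March 26, 2005.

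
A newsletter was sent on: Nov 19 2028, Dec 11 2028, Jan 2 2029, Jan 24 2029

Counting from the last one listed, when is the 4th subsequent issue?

Apr 22 2029

Gaps between consecutive events: 22, 22, 22 days — a constant 22-day interval.
Jan 24 2029 + 22 days = Feb 15 2029.
Feb 15 2029 + 22 days = Mar 9 2029.
Mar 9 2029 + 22 days = Mar 31 2029.
Mar 31 2029 + 22 days = Apr 22 2029.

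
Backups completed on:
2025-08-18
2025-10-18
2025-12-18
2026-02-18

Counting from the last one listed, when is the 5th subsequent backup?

2026-12-18

Each date is the 18th; the gaps (61, 61, 62) track the month lengths.
The rule is the 18th of every 2 months.
Next: April 2026 → 2026-04-18.
June 2026: 2026-06-18.
August 2026: 2026-08-18.
Next: October 2026 → 2026-10-18.
Next: December 2026 → 2026-12-18.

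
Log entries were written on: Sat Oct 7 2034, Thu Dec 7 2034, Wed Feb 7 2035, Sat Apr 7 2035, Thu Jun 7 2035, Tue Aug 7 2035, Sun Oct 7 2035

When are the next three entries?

Fri Dec 7 2035, Thu Feb 7 2036, Mon Apr 7 2036

Each date is the 7th; the gaps (61, 62, 59, 61, 61, 61) track the month lengths.
The rule is the 7th of every 2 months.
December 2035: Fri Dec 7 2035.
Next: February 2036 → Thu Feb 7 2036.
Next: April 2036 → Mon Apr 7 2036.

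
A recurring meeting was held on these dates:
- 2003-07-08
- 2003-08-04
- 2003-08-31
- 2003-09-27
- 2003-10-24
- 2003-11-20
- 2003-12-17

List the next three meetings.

Every event comes 27 days after the last (27, 27, 27, 27, 27, 27).
2003-12-17 + 27 days = 2004-01-13.
2004-01-13 + 27 days = 2004-02-09.
2004-02-09 + 27 days = 2004-03-07.

2004-01-13, 2004-02-09, 2004-03-07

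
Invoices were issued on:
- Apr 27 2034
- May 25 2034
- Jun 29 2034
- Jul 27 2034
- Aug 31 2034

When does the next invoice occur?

Sep 28 2034

Every date is a Thursday; gaps 28, 35, 28, 35 days.
Each is the last Thursday of its month (at least one falls on the 29th or later, ruling out '4th Thursday').
Last Thursday of September 2034: Sep 28 2034.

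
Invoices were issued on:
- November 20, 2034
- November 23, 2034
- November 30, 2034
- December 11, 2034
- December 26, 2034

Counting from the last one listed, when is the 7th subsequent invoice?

Gaps: 3, 7, 11, 15 days — each gap is 4 larger than the previous one.
Next gap: 19 days. December 26, 2034 + 19 days = January 14, 2035.
Next gap: 23 days. January 14, 2035 + 23 days = February 6, 2035.
Next gap: 27 days. February 6, 2035 + 27 days = March 5, 2035.
Next gap: 31 days. March 5, 2035 + 31 days = April 5, 2035.
Next gap: 35 days. April 5, 2035 + 35 days = May 10, 2035.
Next gap: 39 days. May 10, 2035 + 39 days = June 18, 2035.
Next gap: 43 days. June 18, 2035 + 43 days = July 31, 2035.

July 31, 2035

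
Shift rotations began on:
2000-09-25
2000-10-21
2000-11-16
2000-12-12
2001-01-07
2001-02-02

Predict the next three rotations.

2001-02-28, 2001-03-26, 2001-04-21

The spacing is 26, 26, 26, 26, 26 days — always 26 days.
2001-02-02 + 26 days = 2001-02-28.
2001-02-28 + 26 days = 2001-03-26.
2001-03-26 + 26 days = 2001-04-21.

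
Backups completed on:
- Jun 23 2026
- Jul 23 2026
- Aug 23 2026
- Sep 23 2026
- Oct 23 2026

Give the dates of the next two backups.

Nov 23 2026, Dec 23 2026

Each date is the 23rd; the gaps (30, 31, 31, 30) track the month lengths.
The rule is the 23rd of each month.
Next: November 2026 → Nov 23 2026.
December 2026: Dec 23 2026.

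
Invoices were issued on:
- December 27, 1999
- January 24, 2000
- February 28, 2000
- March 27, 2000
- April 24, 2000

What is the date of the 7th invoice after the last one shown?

All dates are Mondays, 28, 35, 28, 28 days apart.
Specifically, the 4th Monday of each month.
May 2000 — 4th Monday is May 22, 2000.
4th Monday of June 2000: June 26, 2000.
July 2000 — 4th Monday is July 24, 2000.
August 2000 — 4th Monday is August 28, 2000.
4th Monday of September 2000: September 25, 2000.
4th Monday of October 2000: October 23, 2000.
November 2000 — 4th Monday is November 27, 2000.

November 27, 2000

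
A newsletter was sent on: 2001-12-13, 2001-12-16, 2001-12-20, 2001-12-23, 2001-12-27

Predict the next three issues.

Gaps: 3, 4, 3, 4 days — not constant, but cyclic with period 2.
The events fall on every Thursday and Sunday.
Next Sunday: 2001-12-30.
Next Thursday: 2002-01-03.
The following Sunday is 2002-01-06.

2001-12-30, 2002-01-03, 2002-01-06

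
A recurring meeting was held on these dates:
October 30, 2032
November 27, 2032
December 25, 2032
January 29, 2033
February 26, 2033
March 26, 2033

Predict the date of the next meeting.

April 30, 2033

These are Saturdays with 28, 28, 35, 28, 28-day gaps.
Each is the final Saturday of its month — October 30, 2032 is past the 28th, so '4th Saturday' doesn't fit.
April 2033 ends with Saturday April 30, 2033.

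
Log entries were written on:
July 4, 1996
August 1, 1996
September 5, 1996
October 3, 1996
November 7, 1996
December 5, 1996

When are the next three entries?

All dates are Thursdays, 28, 35, 28, 35, 28 days apart.
Specifically, the 1st Thursday of each month.
January 1997 — 1st Thursday is January 2, 1997.
February 1997 — 1st Thursday is February 6, 1997.
1st Thursday of March 1997: March 6, 1997.

January 2, 1997; February 6, 1997; March 6, 1997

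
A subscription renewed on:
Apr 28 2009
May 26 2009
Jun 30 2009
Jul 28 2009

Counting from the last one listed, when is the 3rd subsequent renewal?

Oct 27 2009

All Tuesdays; the gaps (28, 35, 28) vary with month length.
This is the last Tuesday of each month.
Last Tuesday of August 2009: Aug 25 2009.
September 2009 ends with Tuesday Sep 29 2009.
October 2009 ends with Tuesday Oct 27 2009.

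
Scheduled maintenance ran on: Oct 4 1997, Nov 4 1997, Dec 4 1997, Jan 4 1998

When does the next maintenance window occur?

The day-of-month is always 4 (31, 30, 31 days between events).
So this recurs on the 4th of each month.
Next: February 1998 → Feb 4 1998.

Feb 4 1998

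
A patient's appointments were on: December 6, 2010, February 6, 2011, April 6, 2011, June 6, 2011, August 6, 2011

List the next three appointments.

Each date is the 6th; the gaps (62, 59, 61, 61) track the month lengths.
The rule is the 6th of every 2 months.
October 2011: October 6, 2011.
December 2011: December 6, 2011.
February 2012: February 6, 2012.

October 6, 2011; December 6, 2011; February 6, 2012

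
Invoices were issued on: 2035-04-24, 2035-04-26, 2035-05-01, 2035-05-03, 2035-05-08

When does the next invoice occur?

2035-05-10

The gap pattern 2, 5, 2, 5 repeats every 2 events.
These are the Tuesdays and Thursdays of each week.
The following Thursday is 2035-05-10.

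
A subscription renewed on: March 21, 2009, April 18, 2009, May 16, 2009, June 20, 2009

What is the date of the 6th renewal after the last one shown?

These are Saturdays at 28- or 35-day spacing (28, 28, 35).
The pattern: 3rd Saturday of the month.
3rd Saturday of July 2009: July 18, 2009.
August 2009 — 3rd Saturday is August 15, 2009.
3rd Saturday of September 2009: September 19, 2009.
October 2009 — 3rd Saturday is October 17, 2009.
November 2009 — 3rd Saturday is November 21, 2009.
3rd Saturday of December 2009: December 19, 2009.

December 19, 2009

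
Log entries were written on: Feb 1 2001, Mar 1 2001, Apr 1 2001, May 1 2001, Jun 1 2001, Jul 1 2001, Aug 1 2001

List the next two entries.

Gaps: 28, 31, 30, 31, 30, 31 days — not constant. Every event is on the 1st of the month.
Pattern: the 1st of each month.
Next: September 2001 → Sep 1 2001.
October 2001: Oct 1 2001.

Sep 1 2001, Oct 1 2001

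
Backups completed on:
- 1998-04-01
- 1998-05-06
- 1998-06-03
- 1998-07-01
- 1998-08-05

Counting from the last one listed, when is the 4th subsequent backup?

1998-12-02

Gaps: 35, 28, 28, 35 days — a mix of 28 and 35. Every date is a Wednesday.
Each is the 1st Wednesday of its month.
1st Wednesday of September 1998: 1998-09-02.
1st Wednesday of October 1998: 1998-10-07.
1st Wednesday of November 1998: 1998-11-04.
1st Wednesday of December 1998: 1998-12-02.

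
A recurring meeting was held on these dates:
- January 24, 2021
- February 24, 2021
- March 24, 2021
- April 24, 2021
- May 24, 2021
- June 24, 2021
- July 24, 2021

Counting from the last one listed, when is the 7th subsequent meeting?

Gaps: 31, 28, 31, 30, 31, 30 days — not constant. Every event is on the 24th of the month.
Pattern: the 24th of each month.
August 2021: August 24, 2021.
September 2021: September 24, 2021.
Next: October 2021 → October 24, 2021.
November 2021: November 24, 2021.
Next: December 2021 → December 24, 2021.
January 2022: January 24, 2022.
February 2022: February 24, 2022.

February 24, 2022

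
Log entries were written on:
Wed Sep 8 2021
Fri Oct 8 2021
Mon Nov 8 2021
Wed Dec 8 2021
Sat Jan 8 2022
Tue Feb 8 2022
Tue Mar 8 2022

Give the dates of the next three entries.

Fri Apr 8 2022, Sun May 8 2022, Wed Jun 8 2022

Each date is the 8th; the gaps (30, 31, 30, 31, 31, 28) track the month lengths.
The rule is the 8th of each month.
April 2022: Fri Apr 8 2022.
May 2022: Sun May 8 2022.
June 2022: Wed Jun 8 2022.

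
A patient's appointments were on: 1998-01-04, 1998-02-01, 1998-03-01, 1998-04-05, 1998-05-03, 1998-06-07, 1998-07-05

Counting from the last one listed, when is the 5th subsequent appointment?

Gaps: 28, 28, 35, 28, 35, 28 days — a mix of 28 and 35. Every date is a Sunday.
Each is the 1st Sunday of its month.
1st Sunday of August 1998: 1998-08-02.
1st Sunday of September 1998: 1998-09-06.
1st Sunday of October 1998: 1998-10-04.
November 1998 — 1st Sunday is 1998-11-01.
December 1998 — 1st Sunday is 1998-12-06.

1998-12-06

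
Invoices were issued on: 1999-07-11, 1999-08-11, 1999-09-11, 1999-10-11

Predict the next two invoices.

1999-11-11, 1999-12-11

The day-of-month is always 11 (31, 31, 30 days between events).
So this recurs on the 11th of each month.
November 1999: 1999-11-11.
Next: December 1999 → 1999-12-11.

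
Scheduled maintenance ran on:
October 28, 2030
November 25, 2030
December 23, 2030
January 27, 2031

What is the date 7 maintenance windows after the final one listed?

Gaps: 28, 28, 35 days — a mix of 28 and 35. Every date is a Monday.
Each is the 4th Monday of its month.
February 2031 — 4th Monday is February 24, 2031.
March 2031 — 4th Monday is March 24, 2031.
4th Monday of April 2031: April 28, 2031.
4th Monday of May 2031: May 26, 2031.
June 2031 — 4th Monday is June 23, 2031.
July 2031 — 4th Monday is July 28, 2031.
August 2031 — 4th Monday is August 25, 2031.

August 25, 2031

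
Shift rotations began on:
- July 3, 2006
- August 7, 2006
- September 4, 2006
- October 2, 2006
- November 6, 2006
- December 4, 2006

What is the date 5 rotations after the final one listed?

May 7, 2007

These are Mondays at 28- or 35-day spacing (35, 28, 28, 35, 28).
The pattern: 1st Monday of the month.
January 2007 — 1st Monday is January 1, 2007.
1st Monday of February 2007: February 5, 2007.
1st Monday of March 2007: March 5, 2007.
1st Monday of April 2007: April 2, 2007.
1st Monday of May 2007: May 7, 2007.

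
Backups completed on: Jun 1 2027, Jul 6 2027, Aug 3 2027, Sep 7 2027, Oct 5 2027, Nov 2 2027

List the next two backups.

All dates are Tuesdays, 35, 28, 35, 28, 28 days apart.
Specifically, the 1st Tuesday of each month.
December 2027 — 1st Tuesday is Dec 7 2027.
1st Tuesday of January 2028: Jan 4 2028.

Dec 7 2027, Jan 4 2028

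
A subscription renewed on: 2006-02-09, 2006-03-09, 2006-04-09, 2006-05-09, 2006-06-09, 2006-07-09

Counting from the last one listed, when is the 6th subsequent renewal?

2007-01-09

The day-of-month is always 9 (28, 31, 30, 31, 30 days between events).
So this recurs on the 9th of each month.
August 2006: 2006-08-09.
September 2006: 2006-09-09.
Next: October 2006 → 2006-10-09.
November 2006: 2006-11-09.
Next: December 2006 → 2006-12-09.
January 2007: 2007-01-09.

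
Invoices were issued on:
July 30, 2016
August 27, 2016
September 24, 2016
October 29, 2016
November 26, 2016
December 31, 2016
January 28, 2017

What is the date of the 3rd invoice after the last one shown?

Every date is a Saturday; gaps 28, 28, 35, 28, 35, 28 days.
Each is the last Saturday of its month (at least one falls on the 29th or later, ruling out '4th Saturday').
February 2017 ends with Saturday February 25, 2017.
March 2017 ends with Saturday March 25, 2017.
April 2017 ends with Saturday April 29, 2017.

April 29, 2017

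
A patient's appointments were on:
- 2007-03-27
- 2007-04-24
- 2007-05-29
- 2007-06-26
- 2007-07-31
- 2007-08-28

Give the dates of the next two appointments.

Every date is a Tuesday; gaps 28, 35, 28, 35, 28 days.
Each is the last Tuesday of its month (at least one falls on the 29th or later, ruling out '4th Tuesday').
Last Tuesday of September 2007: 2007-09-25.
October 2007 ends with Tuesday 2007-10-30.

2007-09-25, 2007-10-30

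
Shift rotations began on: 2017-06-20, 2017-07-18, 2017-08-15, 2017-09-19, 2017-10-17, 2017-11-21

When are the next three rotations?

Gaps: 28, 28, 35, 28, 35 days — a mix of 28 and 35. Every date is a Tuesday.
Each is the 3rd Tuesday of its month.
3rd Tuesday of December 2017: 2017-12-19.
3rd Tuesday of January 2018: 2018-01-16.
February 2018 — 3rd Tuesday is 2018-02-20.

2017-12-19, 2018-01-16, 2018-02-20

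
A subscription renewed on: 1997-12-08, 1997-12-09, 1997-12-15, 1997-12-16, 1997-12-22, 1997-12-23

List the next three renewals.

1997-12-29, 1997-12-30, 1998-01-05

Gaps: 1, 6, 1, 6, 1 days — not constant, but cyclic with period 2.
The events fall on every Monday and Tuesday.
The following Monday is 1997-12-29.
The following Tuesday is 1997-12-30.
The following Monday is 1998-01-05.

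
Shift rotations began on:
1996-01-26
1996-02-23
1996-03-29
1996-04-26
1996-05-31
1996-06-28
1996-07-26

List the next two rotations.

Every date is a Friday; gaps 28, 35, 28, 35, 28, 28 days.
Each is the last Friday of its month (at least one falls on the 29th or later, ruling out '4th Friday').
August 1996 ends with Friday 1996-08-30.
September 1996 ends with Friday 1996-09-27.

1996-08-30, 1996-09-27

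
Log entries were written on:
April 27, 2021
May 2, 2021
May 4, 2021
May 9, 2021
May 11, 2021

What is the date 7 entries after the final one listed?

June 6, 2021

Every event lands on a Tuesday or Sunday (gaps cycle 5, 2, 5, 2).
So the schedule is: every Tuesday and Sunday.
Next Sunday: May 16, 2021.
The following Tuesday is May 18, 2021.
Next Sunday: May 23, 2021.
Next Tuesday: May 25, 2021.
The following Sunday is May 30, 2021.
The following Tuesday is June 1, 2021.
Next Sunday: June 6, 2021.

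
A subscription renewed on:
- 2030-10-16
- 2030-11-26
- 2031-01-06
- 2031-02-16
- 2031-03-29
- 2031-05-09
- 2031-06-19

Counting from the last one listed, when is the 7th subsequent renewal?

2032-04-01

The spacing is 41, 41, 41, 41, 41, 41 days — always 41 days.
2031-06-19 + 41 days = 2031-07-30.
2031-07-30 + 41 days = 2031-09-09.
2031-09-09 + 41 days = 2031-10-20.
2031-10-20 + 41 days = 2031-11-30.
2031-11-30 + 41 days = 2032-01-10.
2032-01-10 + 41 days = 2032-02-20.
2032-02-20 + 41 days = 2032-04-01.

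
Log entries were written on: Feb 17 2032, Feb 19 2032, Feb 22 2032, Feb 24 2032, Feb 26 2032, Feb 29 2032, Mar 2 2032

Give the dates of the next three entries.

Mar 4 2032, Mar 7 2032, Mar 9 2032

Gaps: 2, 3, 2, 2, 3, 2 days — not constant, but cyclic with period 3.
The events fall on every Tuesday, Thursday and Sunday.
Next Thursday: Mar 4 2032.
The following Sunday is Mar 7 2032.
Next Tuesday: Mar 9 2032.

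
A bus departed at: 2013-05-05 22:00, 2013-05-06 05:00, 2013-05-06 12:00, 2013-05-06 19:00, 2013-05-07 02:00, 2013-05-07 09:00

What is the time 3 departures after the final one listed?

2013-05-08 06:00

Spacing: 7, 7, 7, 7, 7 h — constant 7 h.
2013-05-07 09:00 + 7 h = 2013-05-07 16:00.
2013-05-07 16:00 + 7 h = 2013-05-07 23:00.
2013-05-07 23:00 + 7 h = 2013-05-08 06:00.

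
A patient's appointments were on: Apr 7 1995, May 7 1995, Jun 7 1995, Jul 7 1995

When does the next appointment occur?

The day-of-month is always 7 (30, 31, 30 days between events).
So this recurs on the 7th of each month.
Next: August 1995 → Aug 7 1995.

Aug 7 1995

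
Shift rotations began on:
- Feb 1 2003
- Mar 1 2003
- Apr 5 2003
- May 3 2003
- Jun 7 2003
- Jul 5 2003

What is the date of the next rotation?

These are Saturdays at 28- or 35-day spacing (28, 35, 28, 35, 28).
The pattern: 1st Saturday of the month.
August 2003 — 1st Saturday is Aug 2 2003.

Aug 2 2003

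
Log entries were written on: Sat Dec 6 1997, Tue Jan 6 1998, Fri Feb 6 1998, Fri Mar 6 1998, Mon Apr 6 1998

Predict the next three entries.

Wed May 6 1998, Sat Jun 6 1998, Mon Jul 6 1998

Each date is the 6th; the gaps (31, 31, 28, 31) track the month lengths.
The rule is the 6th of each month.
May 1998: Wed May 6 1998.
Next: June 1998 → Sat Jun 6 1998.
Next: July 1998 → Mon Jul 6 1998.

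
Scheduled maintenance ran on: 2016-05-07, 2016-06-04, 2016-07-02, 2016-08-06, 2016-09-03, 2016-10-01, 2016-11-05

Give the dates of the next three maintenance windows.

2016-12-03, 2017-01-07, 2017-02-04

Gaps: 28, 28, 35, 28, 28, 35 days — a mix of 28 and 35. Every date is a Saturday.
Each is the 1st Saturday of its month.
1st Saturday of December 2016: 2016-12-03.
January 2017 — 1st Saturday is 2017-01-07.
1st Saturday of February 2017: 2017-02-04.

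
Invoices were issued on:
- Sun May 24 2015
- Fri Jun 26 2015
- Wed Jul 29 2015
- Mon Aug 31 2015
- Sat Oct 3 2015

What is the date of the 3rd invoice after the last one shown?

Sun Jan 10 2016

Gaps between consecutive events: 33, 33, 33, 33 days — a constant 33-day interval.
Sat Oct 3 2015 + 33 days = Thu Nov 5 2015.
Thu Nov 5 2015 + 33 days = Tue Dec 8 2015.
Tue Dec 8 2015 + 33 days = Sun Jan 10 2016.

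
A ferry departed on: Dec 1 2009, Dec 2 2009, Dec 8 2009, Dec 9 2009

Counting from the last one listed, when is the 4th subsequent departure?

Dec 23 2009

Gaps: 1, 6, 1 days — not constant, but cyclic with period 2.
The events fall on every Tuesday and Wednesday.
The following Tuesday is Dec 15 2009.
Next Wednesday: Dec 16 2009.
The following Tuesday is Dec 22 2009.
Next Wednesday: Dec 23 2009.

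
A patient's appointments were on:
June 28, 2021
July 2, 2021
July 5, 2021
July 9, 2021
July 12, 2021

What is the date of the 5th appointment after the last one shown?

Every event lands on a Monday or Friday (gaps cycle 4, 3, 4, 3).
So the schedule is: every Monday and Friday.
Next Friday: July 16, 2021.
The following Monday is July 19, 2021.
The following Friday is July 23, 2021.
Next Monday: July 26, 2021.
The following Friday is July 30, 2021.

July 30, 2021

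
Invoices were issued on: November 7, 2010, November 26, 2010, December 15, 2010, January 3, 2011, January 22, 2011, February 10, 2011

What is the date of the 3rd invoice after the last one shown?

The spacing is 19, 19, 19, 19, 19 days — always 19 days.
February 10, 2011 + 19 days = March 1, 2011.
March 1, 2011 + 19 days = March 20, 2011.
March 20, 2011 + 19 days = April 8, 2011.

April 8, 2011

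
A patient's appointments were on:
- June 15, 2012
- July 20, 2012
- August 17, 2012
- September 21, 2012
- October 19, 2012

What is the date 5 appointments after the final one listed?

All dates are Fridays, 35, 28, 35, 28 days apart.
Specifically, the 3rd Friday of each month.
3rd Friday of November 2012: November 16, 2012.
3rd Friday of December 2012: December 21, 2012.
January 2013 — 3rd Friday is January 18, 2013.
February 2013 — 3rd Friday is February 15, 2013.
3rd Friday of March 2013: March 15, 2013.

March 15, 2013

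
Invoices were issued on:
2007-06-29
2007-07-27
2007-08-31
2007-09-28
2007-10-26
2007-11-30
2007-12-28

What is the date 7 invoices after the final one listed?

Every date is a Friday; gaps 28, 35, 28, 28, 35, 28 days.
Each is the last Friday of its month (at least one falls on the 29th or later, ruling out '4th Friday').
Last Friday of January 2008: 2008-01-25.
February 2008 ends with Friday 2008-02-29.
March 2008 ends with Friday 2008-03-28.
April 2008 ends with Friday 2008-04-25.
Last Friday of May 2008: 2008-05-30.
June 2008 ends with Friday 2008-06-27.
Last Friday of July 2008: 2008-07-25.

2008-07-25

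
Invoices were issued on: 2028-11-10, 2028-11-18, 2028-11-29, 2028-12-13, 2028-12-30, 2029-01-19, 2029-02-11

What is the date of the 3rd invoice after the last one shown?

2029-05-09

Intervals are 8, 11, 14, 17, 20, 23 days — an arithmetic progression with common difference 3.
Next gap: 26 days. 2029-02-11 + 26 days = 2029-03-09.
Next gap: 29 days. 2029-03-09 + 29 days = 2029-04-07.
Next gap: 32 days. 2029-04-07 + 32 days = 2029-05-09.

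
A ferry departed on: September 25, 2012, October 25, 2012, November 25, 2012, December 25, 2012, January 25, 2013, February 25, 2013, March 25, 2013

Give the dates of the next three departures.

April 25, 2013; May 25, 2013; June 25, 2013

The day-of-month is always 25 (30, 31, 30, 31, 31, 28 days between events).
So this recurs on the 25th of each month.
April 2013: April 25, 2013.
May 2013: May 25, 2013.
June 2013: June 25, 2013.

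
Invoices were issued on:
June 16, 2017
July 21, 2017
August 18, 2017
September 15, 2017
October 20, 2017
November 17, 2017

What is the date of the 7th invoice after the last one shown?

June 15, 2018

All dates are Fridays, 35, 28, 28, 35, 28 days apart.
Specifically, the 3rd Friday of each month.
3rd Friday of December 2017: December 15, 2017.
3rd Friday of January 2018: January 19, 2018.
3rd Friday of February 2018: February 16, 2018.
March 2018 — 3rd Friday is March 16, 2018.
April 2018 — 3rd Friday is April 20, 2018.
3rd Friday of May 2018: May 18, 2018.
3rd Friday of June 2018: June 15, 2018.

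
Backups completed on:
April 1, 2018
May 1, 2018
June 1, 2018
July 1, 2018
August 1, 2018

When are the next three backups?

The day-of-month is always 1 (30, 31, 30, 31 days between events).
So this recurs on the 1st of each month.
Next: September 2018 → September 1, 2018.
October 2018: October 1, 2018.
November 2018: November 1, 2018.

September 1, 2018; October 1, 2018; November 1, 2018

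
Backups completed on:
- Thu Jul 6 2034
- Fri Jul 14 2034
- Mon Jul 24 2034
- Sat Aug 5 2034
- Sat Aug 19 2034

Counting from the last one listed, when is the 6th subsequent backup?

Sat Dec 23 2034

Gaps: 8, 10, 12, 14 days — each gap is 2 larger than the previous one.
Next gap: 16 days. Sat Aug 19 2034 + 16 days = Mon Sep 4 2034.
Next gap: 18 days. Mon Sep 4 2034 + 18 days = Fri Sep 22 2034.
Next gap: 20 days. Fri Sep 22 2034 + 20 days = Thu Oct 12 2034.
Next gap: 22 days. Thu Oct 12 2034 + 22 days = Fri Nov 3 2034.
Next gap: 24 days. Fri Nov 3 2034 + 24 days = Mon Nov 27 2034.
Next gap: 26 days. Mon Nov 27 2034 + 26 days = Sat Dec 23 2034.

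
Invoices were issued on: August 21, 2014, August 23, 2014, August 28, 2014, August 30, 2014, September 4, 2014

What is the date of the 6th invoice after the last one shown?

The gap pattern 2, 5, 2, 5 repeats every 2 events.
These are the Thursdays and Saturdays of each week.
The following Saturday is September 6, 2014.
Next Thursday: September 11, 2014.
The following Saturday is September 13, 2014.
Next Thursday: September 18, 2014.
Next Saturday: September 20, 2014.
Next Thursday: September 25, 2014.

September 25, 2014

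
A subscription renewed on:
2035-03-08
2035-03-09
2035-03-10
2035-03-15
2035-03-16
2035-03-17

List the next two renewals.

2035-03-22, 2035-03-23

Every event lands on a Thursday or Friday or Saturday (gaps cycle 1, 1, 5, 1, 1).
So the schedule is: every Thursday, Friday and Saturday.
Next Thursday: 2035-03-22.
Next Friday: 2035-03-23.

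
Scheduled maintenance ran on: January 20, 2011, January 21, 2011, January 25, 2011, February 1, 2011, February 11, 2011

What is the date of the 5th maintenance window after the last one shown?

The spacing grows by 3 each time: 1, 4, 7, 10 days.
Next gap: 13 days. February 11, 2011 + 13 days = February 24, 2011.
Next gap: 16 days. February 24, 2011 + 16 days = March 12, 2011.
Next gap: 19 days. March 12, 2011 + 19 days = March 31, 2011.
Next gap: 22 days. March 31, 2011 + 22 days = April 22, 2011.
Next gap: 25 days. April 22, 2011 + 25 days = May 17, 2011.

May 17, 2011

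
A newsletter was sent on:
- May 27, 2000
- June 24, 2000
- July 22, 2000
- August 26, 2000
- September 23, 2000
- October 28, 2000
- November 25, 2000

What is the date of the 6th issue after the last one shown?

May 26, 2001

Gaps: 28, 28, 35, 28, 35, 28 days — a mix of 28 and 35. Every date is a Saturday.
Each is the 4th Saturday of its month.
December 2000 — 4th Saturday is December 23, 2000.
January 2001 — 4th Saturday is January 27, 2001.
4th Saturday of February 2001: February 24, 2001.
March 2001 — 4th Saturday is March 24, 2001.
4th Saturday of April 2001: April 28, 2001.
May 2001 — 4th Saturday is May 26, 2001.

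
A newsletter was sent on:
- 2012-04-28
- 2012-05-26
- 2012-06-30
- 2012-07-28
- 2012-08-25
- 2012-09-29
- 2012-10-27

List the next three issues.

Every date is a Saturday; gaps 28, 35, 28, 28, 35, 28 days.
Each is the last Saturday of its month (at least one falls on the 29th or later, ruling out '4th Saturday').
November 2012 ends with Saturday 2012-11-24.
Last Saturday of December 2012: 2012-12-29.
Last Saturday of January 2013: 2013-01-26.

2012-11-24, 2012-12-29, 2013-01-26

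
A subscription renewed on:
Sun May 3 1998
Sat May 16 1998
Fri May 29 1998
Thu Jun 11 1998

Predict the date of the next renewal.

Wed Jun 24 1998

Gaps between consecutive events: 13, 13, 13 days — a constant 13-day interval.
Thu Jun 11 1998 + 13 days = Wed Jun 24 1998.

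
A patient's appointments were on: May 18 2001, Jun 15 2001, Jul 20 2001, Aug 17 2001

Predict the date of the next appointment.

All dates are Fridays, 28, 35, 28 days apart.
Specifically, the 3rd Friday of each month.
September 2001 — 3rd Friday is Sep 21 2001.

Sep 21 2001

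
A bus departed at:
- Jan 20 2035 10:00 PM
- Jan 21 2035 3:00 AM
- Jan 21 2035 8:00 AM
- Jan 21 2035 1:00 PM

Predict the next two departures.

Gaps: 5, 5, 5 hours — each event is 5 hours after the previous one.
Jan 21 2035 1:00 PM + 5 h = Jan 21 2035 6:00 PM.
Jan 21 2035 6:00 PM + 5 h = Jan 21 2035 11:00 PM.

Jan 21 2035 6:00 PM, Jan 21 2035 11:00 PM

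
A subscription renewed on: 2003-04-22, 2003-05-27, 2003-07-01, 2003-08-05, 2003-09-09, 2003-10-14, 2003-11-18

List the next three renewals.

Every event comes 35 days after the last (35, 35, 35, 35, 35, 35).
2003-11-18 + 35 days = 2003-12-23.
2003-12-23 + 35 days = 2004-01-27.
2004-01-27 + 35 days = 2004-03-02.

2003-12-23, 2004-01-27, 2004-03-02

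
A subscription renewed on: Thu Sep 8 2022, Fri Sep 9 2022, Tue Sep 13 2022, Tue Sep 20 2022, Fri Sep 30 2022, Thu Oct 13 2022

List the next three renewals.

Sat Oct 29 2022, Thu Nov 17 2022, Fri Dec 9 2022

Gaps: 1, 4, 7, 10, 13 days — each gap is 3 larger than the previous one.
Next gap: 16 days. Thu Oct 13 2022 + 16 days = Sat Oct 29 2022.
Next gap: 19 days. Sat Oct 29 2022 + 19 days = Thu Nov 17 2022.
Next gap: 22 days. Thu Nov 17 2022 + 22 days = Fri Dec 9 2022.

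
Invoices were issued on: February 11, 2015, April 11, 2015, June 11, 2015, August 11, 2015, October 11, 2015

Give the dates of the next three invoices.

December 11, 2015; February 11, 2016; April 11, 2016

The day-of-month is always 11 (59, 61, 61, 61 days between events).
So this recurs on the 11th of every 2 months.
December 2015: December 11, 2015.
Next: February 2016 → February 11, 2016.
Next: April 2016 → April 11, 2016.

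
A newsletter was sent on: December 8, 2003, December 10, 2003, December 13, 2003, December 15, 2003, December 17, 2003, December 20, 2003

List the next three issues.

Every event lands on a Monday or Wednesday or Saturday (gaps cycle 2, 3, 2, 2, 3).
So the schedule is: every Monday, Wednesday and Saturday.
Next Monday: December 22, 2003.
The following Wednesday is December 24, 2003.
The following Saturday is December 27, 2003.

December 22, 2003; December 24, 2003; December 27, 2003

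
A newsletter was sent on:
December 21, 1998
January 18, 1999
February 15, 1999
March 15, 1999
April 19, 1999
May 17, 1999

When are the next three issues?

All dates are Mondays, 28, 28, 28, 35, 28 days apart.
Specifically, the 3rd Monday of each month.
June 1999 — 3rd Monday is June 21, 1999.
3rd Monday of July 1999: July 19, 1999.
August 1999 — 3rd Monday is August 16, 1999.

June 21, 1999; July 19, 1999; August 16, 1999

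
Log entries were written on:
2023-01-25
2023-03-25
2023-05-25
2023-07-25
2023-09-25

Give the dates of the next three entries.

The day-of-month is always 25 (59, 61, 61, 62 days between events).
So this recurs on the 25th of every 2 months.
Next: November 2023 → 2023-11-25.
Next: January 2024 → 2024-01-25.
Next: March 2024 → 2024-03-25.

2023-11-25, 2024-01-25, 2024-03-25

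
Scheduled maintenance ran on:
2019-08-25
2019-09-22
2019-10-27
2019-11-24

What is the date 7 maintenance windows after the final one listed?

2020-06-28

These are Sundays at 28- or 35-day spacing (28, 35, 28).
The pattern: 4th Sunday of the month.
December 2019 — 4th Sunday is 2019-12-22.
4th Sunday of January 2020: 2020-01-26.
4th Sunday of February 2020: 2020-02-23.
4th Sunday of March 2020: 2020-03-22.
4th Sunday of April 2020: 2020-04-26.
May 2020 — 4th Sunday is 2020-05-24.
June 2020 — 4th Sunday is 2020-06-28.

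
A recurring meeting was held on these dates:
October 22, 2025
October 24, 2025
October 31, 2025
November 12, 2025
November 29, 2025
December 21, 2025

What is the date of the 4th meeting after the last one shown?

May 8, 2026

Gaps: 2, 7, 12, 17, 22 days — each gap is 5 larger than the previous one.
Next gap: 27 days. December 21, 2025 + 27 days = January 17, 2026.
Next gap: 32 days. January 17, 2026 + 32 days = February 18, 2026.
Next gap: 37 days. February 18, 2026 + 37 days = March 27, 2026.
Next gap: 42 days. March 27, 2026 + 42 days = May 8, 2026.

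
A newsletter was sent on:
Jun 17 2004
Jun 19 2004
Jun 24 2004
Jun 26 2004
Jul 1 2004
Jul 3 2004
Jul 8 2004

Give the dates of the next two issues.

Gaps: 2, 5, 2, 5, 2, 5 days — not constant, but cyclic with period 2.
The events fall on every Thursday and Saturday.
The following Saturday is Jul 10 2004.
Next Thursday: Jul 15 2004.

Jul 10 2004, Jul 15 2004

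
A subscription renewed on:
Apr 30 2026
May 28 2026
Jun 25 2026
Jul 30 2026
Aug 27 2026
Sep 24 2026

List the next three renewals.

Oct 29 2026, Nov 26 2026, Dec 31 2026

These are Thursdays with 28, 28, 35, 28, 28-day gaps.
Each is the final Thursday of its month — Apr 30 2026 is past the 28th, so '4th Thursday' doesn't fit.
Last Thursday of October 2026: Oct 29 2026.
Last Thursday of November 2026: Nov 26 2026.
Last Thursday of December 2026: Dec 31 2026.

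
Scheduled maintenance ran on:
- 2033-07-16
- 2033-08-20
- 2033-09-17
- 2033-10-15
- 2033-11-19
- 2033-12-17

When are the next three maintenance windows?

These are Saturdays at 28- or 35-day spacing (35, 28, 28, 35, 28).
The pattern: 3rd Saturday of the month.
3rd Saturday of January 2034: 2034-01-21.
February 2034 — 3rd Saturday is 2034-02-18.
March 2034 — 3rd Saturday is 2034-03-18.

2034-01-21, 2034-02-18, 2034-03-18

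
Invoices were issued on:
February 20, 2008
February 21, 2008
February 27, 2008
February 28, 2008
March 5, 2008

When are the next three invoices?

March 6, 2008; March 12, 2008; March 13, 2008

Gaps: 1, 6, 1, 6 days — not constant, but cyclic with period 2.
The events fall on every Wednesday and Thursday.
The following Thursday is March 6, 2008.
Next Wednesday: March 12, 2008.
The following Thursday is March 13, 2008.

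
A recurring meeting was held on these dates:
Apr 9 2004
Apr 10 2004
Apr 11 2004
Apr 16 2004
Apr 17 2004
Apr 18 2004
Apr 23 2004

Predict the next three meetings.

Apr 24 2004, Apr 25 2004, Apr 30 2004

Gaps: 1, 1, 5, 1, 1, 5 days — not constant, but cyclic with period 3.
The events fall on every Friday, Saturday and Sunday.
Next Saturday: Apr 24 2004.
Next Sunday: Apr 25 2004.
Next Friday: Apr 30 2004.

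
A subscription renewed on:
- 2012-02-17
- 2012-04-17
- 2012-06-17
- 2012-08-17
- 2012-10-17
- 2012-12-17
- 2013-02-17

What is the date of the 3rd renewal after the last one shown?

2013-08-17

Each date is the 17th; the gaps (60, 61, 61, 61, 61, 62) track the month lengths.
The rule is the 17th of every 2 months.
April 2013: 2013-04-17.
Next: June 2013 → 2013-06-17.
Next: August 2013 → 2013-08-17.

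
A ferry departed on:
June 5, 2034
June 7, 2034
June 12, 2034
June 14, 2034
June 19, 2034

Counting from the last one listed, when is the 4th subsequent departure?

July 3, 2034

The gap pattern 2, 5, 2, 5 repeats every 2 events.
These are the Mondays and Wednesdays of each week.
The following Wednesday is June 21, 2034.
Next Monday: June 26, 2034.
Next Wednesday: June 28, 2034.
Next Monday: July 3, 2034.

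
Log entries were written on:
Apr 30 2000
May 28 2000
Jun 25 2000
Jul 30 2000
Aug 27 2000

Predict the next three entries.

Sep 24 2000, Oct 29 2000, Nov 26 2000

Every date is a Sunday; gaps 28, 28, 35, 28 days.
Each is the last Sunday of its month (at least one falls on the 29th or later, ruling out '4th Sunday').
September 2000 ends with Sunday Sep 24 2000.
Last Sunday of October 2000: Oct 29 2000.
Last Sunday of November 2000: Nov 26 2000.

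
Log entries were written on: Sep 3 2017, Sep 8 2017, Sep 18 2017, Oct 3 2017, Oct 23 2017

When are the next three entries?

Gaps: 5, 10, 15, 20 days — each gap is 5 larger than the previous one.
Next gap: 25 days. Oct 23 2017 + 25 days = Nov 17 2017.
Next gap: 30 days. Nov 17 2017 + 30 days = Dec 17 2017.
Next gap: 35 days. Dec 17 2017 + 35 days = Jan 21 2018.

Nov 17 2017, Dec 17 2017, Jan 21 2018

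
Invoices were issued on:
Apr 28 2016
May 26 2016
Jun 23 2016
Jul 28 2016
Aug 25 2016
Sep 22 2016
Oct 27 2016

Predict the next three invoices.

Gaps: 28, 28, 35, 28, 28, 35 days — a mix of 28 and 35. Every date is a Thursday.
Each is the 4th Thursday of its month.
4th Thursday of November 2016: Nov 24 2016.
4th Thursday of December 2016: Dec 22 2016.
January 2017 — 4th Thursday is Jan 26 2017.

Nov 24 2016, Dec 22 2016, Jan 26 2017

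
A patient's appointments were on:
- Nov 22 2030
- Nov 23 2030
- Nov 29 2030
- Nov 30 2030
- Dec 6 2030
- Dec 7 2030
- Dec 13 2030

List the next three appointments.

Dec 14 2030, Dec 20 2030, Dec 21 2030

Gaps: 1, 6, 1, 6, 1, 6 days — not constant, but cyclic with period 2.
The events fall on every Friday and Saturday.
Next Saturday: Dec 14 2030.
The following Friday is Dec 20 2030.
Next Saturday: Dec 21 2030.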